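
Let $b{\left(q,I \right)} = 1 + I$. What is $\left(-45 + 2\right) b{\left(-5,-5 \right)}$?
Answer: $172$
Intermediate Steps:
$\left(-45 + 2\right) b{\left(-5,-5 \right)} = \left(-45 + 2\right) \left(1 - 5\right) = \left(-43\right) \left(-4\right) = 172$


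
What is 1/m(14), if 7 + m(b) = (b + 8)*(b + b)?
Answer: 1/609 ≈ 0.0016420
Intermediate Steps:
m(b) = -7 + 2*b*(8 + b) (m(b) = -7 + (b + 8)*(b + b) = -7 + (8 + b)*(2*b) = -7 + 2*b*(8 + b))
1/m(14) = 1/(-7 + 2*14² + 16*14) = 1/(-7 + 2*196 + 224) = 1/(-7 + 392 + 224) = 1/609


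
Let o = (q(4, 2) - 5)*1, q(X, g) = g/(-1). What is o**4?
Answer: 2401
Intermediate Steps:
q(X, g) = -g (q(X, g) = g*(-1) = -g)
o = -7 (o = (-1*2 - 5)*1 = (-2 - 5)*1 = -7*1 = -7)
o**4 = (-7)**4 = 2401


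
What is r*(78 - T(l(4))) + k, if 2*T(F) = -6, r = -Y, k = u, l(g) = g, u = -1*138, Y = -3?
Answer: 105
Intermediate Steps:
u = -138
k = -138
r = 3 (r = -1*(-3) = 3)
T(F) = -3 (T(F) = (½)*(-6) = -3)
r*(78 - T(l(4))) + k = 3*(78 - 1*(-3)) - 138 = 3*(78 + 3) - 138 = 3*81 - 138 = 243 - 138 = 105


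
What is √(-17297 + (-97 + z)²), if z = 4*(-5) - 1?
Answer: I*√3373 ≈ 58.078*I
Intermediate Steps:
z = -21 (z = -20 - 1 = -21)
√(-17297 + (-97 + z)²) = √(-17297 + (-97 - 21)²) = √(-17297 + (-118)²) = √(-17297 + 13924) = √(-3373) = I*√3373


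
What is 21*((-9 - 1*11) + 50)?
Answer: 630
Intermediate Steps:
21*((-9 - 1*11) + 50) = 21*((-9 - 11) + 50) = 21*(-20 + 50) = 21*30 = 630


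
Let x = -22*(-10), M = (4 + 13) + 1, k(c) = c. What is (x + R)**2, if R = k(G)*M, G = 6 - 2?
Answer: 85264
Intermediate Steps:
G = 4
M = 18 (M = 17 + 1 = 18)
R = 72 (R = 4*18 = 72)
x = 220
(x + R)**2 = (220 + 72)**2 = 292**2 = 85264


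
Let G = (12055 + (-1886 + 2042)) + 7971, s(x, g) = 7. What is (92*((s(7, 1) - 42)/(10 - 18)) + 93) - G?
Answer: -39373/2 ≈ -19687.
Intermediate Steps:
G = 20182 (G = (12055 + 156) + 7971 = 12211 + 7971 = 20182)
(92*((s(7, 1) - 42)/(10 - 18)) + 93) - G = (92*((7 - 42)/(10 - 18)) + 93) - 1*20182 = (92*(-35/(-8)) + 93) - 20182 = (92*(-35*(-⅛)) + 93) - 20182 = (92*(35/8) + 93) - 20182 = (805/2 + 93) - 20182 = 991/2 - 20182 = -39373/2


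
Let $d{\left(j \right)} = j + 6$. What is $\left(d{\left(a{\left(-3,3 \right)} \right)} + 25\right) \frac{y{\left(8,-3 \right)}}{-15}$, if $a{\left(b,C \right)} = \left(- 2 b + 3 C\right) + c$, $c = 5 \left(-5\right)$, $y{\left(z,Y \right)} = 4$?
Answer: $- \frac{28}{5} \approx -5.6$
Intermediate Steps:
$c = -25$
$a{\left(b,C \right)} = -25 - 2 b + 3 C$ ($a{\left(b,C \right)} = \left(- 2 b + 3 C\right) - 25 = -25 - 2 b + 3 C$)
$d{\left(j \right)} = 6 + j$
$\left(d{\left(a{\left(-3,3 \right)} \right)} + 25\right) \frac{y{\left(8,-3 \right)}}{-15} = \left(\left(6 - 10\right) + 25\right) \frac{4}{-15} = \left(\left(6 + \left(-25 + 6 + 9\right)\right) + 25\right) 4 \left(- \frac{1}{15}\right) = \left(\left(6 - 10\right) + 25\right) \left(- \frac{4}{15}\right) = \left(-4 + 25\right) \left(- \frac{4}{15}\right) = 21 \left(- \frac{4}{15}\right) = - \frac{28}{5}$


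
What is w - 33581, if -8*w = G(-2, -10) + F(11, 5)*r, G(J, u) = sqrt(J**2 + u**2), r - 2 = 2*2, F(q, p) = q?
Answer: -134357/4 - sqrt(26)/4 ≈ -33591.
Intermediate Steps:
r = 6 (r = 2 + 2*2 = 2 + 4 = 6)
w = -33/4 - sqrt(26)/4 (w = -(sqrt((-2)**2 + (-10)**2) + 11*6)/8 = -(sqrt(4 + 100) + 66)/8 = -(sqrt(104) + 66)/8 = -(2*sqrt(26) + 66)/8 = -(66 + 2*sqrt(26))/8 = -33/4 - sqrt(26)/4 ≈ -9.5247)
w - 33581 = (-33/4 - sqrt(26)/4) - 33581 = -134357/4 - sqrt(26)/4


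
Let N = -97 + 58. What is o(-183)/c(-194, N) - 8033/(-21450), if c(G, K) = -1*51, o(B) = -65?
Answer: 200437/121550 ≈ 1.6490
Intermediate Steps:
N = -39
c(G, K) = -51
o(-183)/c(-194, N) - 8033/(-21450) = -65/(-51) - 8033/(-21450) = -65*(-1/51) - 8033*(-1/21450) = 65/51 + 8033/21450 = 200437/121550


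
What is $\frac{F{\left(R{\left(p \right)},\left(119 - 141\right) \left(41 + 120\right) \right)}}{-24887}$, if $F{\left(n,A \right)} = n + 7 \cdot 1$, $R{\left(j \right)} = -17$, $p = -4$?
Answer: $\frac{10}{24887} \approx 0.00040182$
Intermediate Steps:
$F{\left(n,A \right)} = 7 + n$ ($F{\left(n,A \right)} = n + 7 = 7 + n$)
$\frac{F{\left(R{\left(p \right)},\left(119 - 141\right) \left(41 + 120\right) \right)}}{-24887} = \frac{7 - 17}{-24887} = \left(-10\right) \left(- \frac{1}{24887}\right) = \frac{10}{24887}$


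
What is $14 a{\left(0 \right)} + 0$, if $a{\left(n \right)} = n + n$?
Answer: $0$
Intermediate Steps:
$a{\left(n \right)} = 2 n$
$14 a{\left(0 \right)} + 0 = 14 \cdot 2 \cdot 0 + 0 = 14 \cdot 0 + 0 = 0 + 0 = 0$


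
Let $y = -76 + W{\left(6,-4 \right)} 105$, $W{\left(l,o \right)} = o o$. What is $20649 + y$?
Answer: $22253$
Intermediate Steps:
$W{\left(l,o \right)} = o^{2}$
$y = 1604$ ($y = -76 + \left(-4\right)^{2} \cdot 105 = -76 + 16 \cdot 105 = -76 + 1680 = 1604$)
$20649 + y = 20649 + 1604 = 22253$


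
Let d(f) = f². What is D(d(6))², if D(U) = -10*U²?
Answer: 167961600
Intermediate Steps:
D(d(6))² = (-10*(6²)²)² = (-10*36²)² = (-10*1296)² = (-12960)² = 167961600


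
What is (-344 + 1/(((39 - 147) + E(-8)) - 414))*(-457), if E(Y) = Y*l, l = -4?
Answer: 77032377/490 ≈ 1.5721e+5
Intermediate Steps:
E(Y) = -4*Y (E(Y) = Y*(-4) = -4*Y)
(-344 + 1/(((39 - 147) + E(-8)) - 414))*(-457) = (-344 + 1/(((39 - 147) - 4*(-8)) - 414))*(-457) = (-344 + 1/((-108 + 32) - 414))*(-457) = (-344 + 1/(-76 - 414))*(-457) = (-344 + 1/(-490))*(-457) = (-344 - 1/490)*(-457) = -168561/490*(-457) = 77032377/490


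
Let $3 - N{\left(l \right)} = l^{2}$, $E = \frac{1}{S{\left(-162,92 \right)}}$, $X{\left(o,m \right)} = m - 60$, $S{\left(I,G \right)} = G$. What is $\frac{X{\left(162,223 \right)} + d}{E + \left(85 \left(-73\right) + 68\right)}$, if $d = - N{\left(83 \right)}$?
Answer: $- \frac{648508}{564603} \approx -1.1486$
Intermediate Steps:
$X{\left(o,m \right)} = -60 + m$
$E = \frac{1}{92} \approx 0.01087$
$N{\left(l \right)} = 3 - l^{2}$
$d = 6886$ ($d = - (3 - 83^{2}) = - (3 - 6889) = \left(-1\right) \left(-6886\right) = 6886$)
$\frac{X{\left(162,223 \right)} + d}{E + \left(85 \left(-73\right) + 68\right)} = \frac{\left(-60 + 223\right) + 6886}{\frac{1}{92} + \left(85 \left(-73\right) + 68\right)} = \frac{163 + 6886}{\frac{1}{92} + \left(-6205 + 68\right)} = \frac{7049}{\frac{1}{92} - 6137} = \frac{7049}{- \frac{564603}{92}} = 7049 \left(- \frac{92}{564603}\right) = - \frac{648508}{564603}$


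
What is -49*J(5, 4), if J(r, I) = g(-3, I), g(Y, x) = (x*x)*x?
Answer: -3136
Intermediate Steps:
g(Y, x) = x**3 (g(Y, x) = x**2*x = x**3)
J(r, I) = I**3
-49*J(5, 4) = -49*4**3 = -49*64 = -3136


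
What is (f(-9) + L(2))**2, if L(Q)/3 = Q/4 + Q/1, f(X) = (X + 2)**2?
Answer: 12769/4 ≈ 3192.3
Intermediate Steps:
f(X) = (2 + X)**2
L(Q) = 15*Q/4 (L(Q) = 3*(Q/4 + Q/1) = 3*(Q*(1/4) + Q*1) = 3*(Q/4 + Q) = 3*(5*Q/4) = 15*Q/4)
(f(-9) + L(2))**2 = ((2 - 9)**2 + (15/4)*2)**2 = ((-7)**2 + 15/2)**2 = (49 + 15/2)**2 = (113/2)**2 = 12769/4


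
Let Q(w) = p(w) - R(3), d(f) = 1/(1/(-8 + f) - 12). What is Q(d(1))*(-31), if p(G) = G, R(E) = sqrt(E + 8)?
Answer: 217/85 + 31*sqrt(11) ≈ 105.37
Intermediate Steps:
R(E) = sqrt(8 + E)
d(f) = 1/(-12 + 1/(-8 + f))
Q(w) = w - sqrt(11) (Q(w) = w - sqrt(8 + 3) = w - sqrt(11))
Q(d(1))*(-31) = ((8 - 1*1)/(-97 + 12*1) - sqrt(11))*(-31) = ((8 - 1)/(-97 + 12) - sqrt(11))*(-31) = (7/(-85) - sqrt(11))*(-31) = (-1/85*7 - sqrt(11))*(-31) = (-7/85 - sqrt(11))*(-31) = 217/85 + 31*sqrt(11)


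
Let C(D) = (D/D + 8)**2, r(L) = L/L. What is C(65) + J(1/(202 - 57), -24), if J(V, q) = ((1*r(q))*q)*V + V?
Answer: 11722/145 ≈ 80.841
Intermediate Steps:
r(L) = 1
C(D) = 81 (C(D) = (1 + 8)**2 = 9**2 = 81)
J(V, q) = V + V*q (J(V, q) = ((1*1)*q)*V + V = (1*q)*V + V = q*V + V = V*q + V = V + V*q)
C(65) + J(1/(202 - 57), -24) = 81 + (1 - 24)/(202 - 57) = 81 - 23/145 = 11722/145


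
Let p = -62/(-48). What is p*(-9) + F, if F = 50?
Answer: 307/8 ≈ 38.375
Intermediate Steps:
p = 31/24 (p = -62*(-1/48) = 31/24 ≈ 1.2917)
p*(-9) + F = (31/24)*(-9) + 50 = -93/8 + 50 = 307/8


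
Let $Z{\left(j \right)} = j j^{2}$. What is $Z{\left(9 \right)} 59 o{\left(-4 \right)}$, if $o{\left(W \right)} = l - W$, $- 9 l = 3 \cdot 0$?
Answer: $172044$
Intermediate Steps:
$l = 0$ ($l = - \frac{3 \cdot 0}{9} = \left(- \frac{1}{9}\right) 0 = 0$)
$Z{\left(j \right)} = j^{3}$
$o{\left(W \right)} = - W$ ($o{\left(W \right)} = 0 - W = - W$)
$Z{\left(9 \right)} 59 o{\left(-4 \right)} = 9^{3} \cdot 59 \left(\left(-1\right) \left(-4\right)\right) = 729 \cdot 59 \cdot 4 = 43011 \cdot 4 = 172044$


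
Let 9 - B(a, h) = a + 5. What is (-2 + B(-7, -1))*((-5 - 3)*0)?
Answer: 0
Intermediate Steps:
B(a, h) = 4 - a (B(a, h) = 9 - (a + 5) = 9 - (5 + a) = 9 + (-5 - a) = 4 - a)
(-2 + B(-7, -1))*((-5 - 3)*0) = (-2 + (4 - 1*(-7)))*((-5 - 3)*0) = (-2 + (4 + 7))*(-8*0) = (-2 + 11)*0 = 9*0 = 0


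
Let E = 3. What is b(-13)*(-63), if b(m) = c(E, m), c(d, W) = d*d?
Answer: -567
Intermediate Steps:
c(d, W) = d**2
b(m) = 9 (b(m) = 3**2 = 9)
b(-13)*(-63) = 9*(-63) = -567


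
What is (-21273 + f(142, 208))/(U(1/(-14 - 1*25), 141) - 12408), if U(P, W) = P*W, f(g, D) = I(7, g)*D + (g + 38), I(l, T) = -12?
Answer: 306657/161351 ≈ 1.9006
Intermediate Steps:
f(g, D) = 38 + g - 12*D (f(g, D) = -12*D + (g + 38) = -12*D + (38 + g) = 38 + g - 12*D)
(-21273 + f(142, 208))/(U(1/(-14 - 1*25), 141) - 12408) = (-21273 + (38 + 142 - 12*208))/(141/(-14 - 1*25) - 12408) = (-21273 + (38 + 142 - 2496))/(141/(-14 - 25) - 12408) = (-21273 - 2316)/(141/(-39) - 12408) = -23589/(-1/39*141 - 12408) = -23589/(-47/13 - 12408) = -23589/(-161351/13) = -23589*(-13/161351) = 306657/161351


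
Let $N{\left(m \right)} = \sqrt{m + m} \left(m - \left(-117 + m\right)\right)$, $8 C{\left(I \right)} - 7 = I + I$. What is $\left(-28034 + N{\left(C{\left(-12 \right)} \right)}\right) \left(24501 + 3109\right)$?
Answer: $-774018740 + 1615185 i \sqrt{17} \approx -7.7402 \cdot 10^{8} + 6.6596 \cdot 10^{6} i$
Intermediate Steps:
$C{\left(I \right)} = \frac{7}{8} + \frac{I}{4}$ ($C{\left(I \right)} = \frac{7}{8} + \frac{I + I}{8} = \frac{7}{8} + \frac{2 I}{8} = \frac{7}{8} + \frac{I}{4}$)
$N{\left(m \right)} = 117 \sqrt{2} \sqrt{m}$ ($N{\left(m \right)} = \sqrt{2 m} 117 = \sqrt{2} \sqrt{m} 117 = 117 \sqrt{2} \sqrt{m}$)
$\left(-28034 + N{\left(C{\left(-12 \right)} \right)}\right) \left(24501 + 3109\right) = \left(-28034 + 117 \sqrt{2} \sqrt{\frac{7}{8} + \frac{1}{4} \left(-12\right)}\right) \left(24501 + 3109\right) = \left(-28034 + 117 \sqrt{2} \sqrt{\frac{7}{8} - 3}\right) 27610 = \left(-28034 + 117 \sqrt{2} \sqrt{- \frac{17}{8}}\right) 27610 = \left(-28034 + 117 \sqrt{2} \frac{i \sqrt{34}}{4}\right) 27610 = \left(-28034 + \frac{117 i \sqrt{17}}{2}\right) 27610 = -774018740 + 1615185 i \sqrt{17}$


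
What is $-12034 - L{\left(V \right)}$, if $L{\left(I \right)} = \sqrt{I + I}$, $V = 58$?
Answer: $-12034 - 2 \sqrt{29} \approx -12045.0$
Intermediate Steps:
$L{\left(I \right)} = \sqrt{2} \sqrt{I}$ ($L{\left(I \right)} = \sqrt{2 I} = \sqrt{2} \sqrt{I}$)
$-12034 - L{\left(V \right)} = -12034 - \sqrt{2} \sqrt{58} = -12034 - 2 \sqrt{29}$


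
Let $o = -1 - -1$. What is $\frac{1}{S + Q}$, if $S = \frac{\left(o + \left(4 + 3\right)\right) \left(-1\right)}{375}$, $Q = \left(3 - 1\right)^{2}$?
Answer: $\frac{375}{1493} \approx 0.25117$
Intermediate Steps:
$Q = 4$ ($Q = 2^{2} = 4$)
$o = 0$ ($o = -1 + 1 = 0$)
$S = - \frac{7}{375}$ ($S = \frac{\left(0 + \left(4 + 3\right)\right) \left(-1\right)}{375} = \left(0 + 7\right) \left(-1\right) \frac{1}{375} = 7 \left(-1\right) \frac{1}{375} = \left(-7\right) \frac{1}{375} = - \frac{7}{375} \approx -0.018667$)
$\frac{1}{S + Q} = \frac{1}{- \frac{7}{375} + 4} = \frac{1}{\frac{1493}{375}} = \frac{375}{1493}$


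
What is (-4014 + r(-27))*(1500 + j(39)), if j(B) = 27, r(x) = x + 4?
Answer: -6164499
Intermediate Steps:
r(x) = 4 + x
(-4014 + r(-27))*(1500 + j(39)) = (-4014 + (4 - 27))*(1500 + 27) = (-4014 - 23)*1527 = -4037*1527 = -6164499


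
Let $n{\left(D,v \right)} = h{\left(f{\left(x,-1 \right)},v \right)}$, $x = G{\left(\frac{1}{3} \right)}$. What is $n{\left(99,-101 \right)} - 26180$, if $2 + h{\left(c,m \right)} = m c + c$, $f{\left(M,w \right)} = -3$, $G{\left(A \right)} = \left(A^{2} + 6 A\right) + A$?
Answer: $-25882$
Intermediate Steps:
$G{\left(A \right)} = A^{2} + 7 A$
$x = \frac{22}{9}$ ($x = \frac{7 + \frac{1}{3}}{3} = \frac{1}{3} \cdot \frac{22}{3} = \frac{22}{9} \approx 2.4444$)
$h{\left(c,m \right)} = -2 + c + c m$ ($h{\left(c,m \right)} = -2 + \left(m c + c\right) = -2 + \left(c m + c\right) = -2 + \left(c + c m\right) = -2 + c + c m$)
$n{\left(D,v \right)} = -5 - 3 v$ ($n{\left(D,v \right)} = -2 - 3 - 3 v = -5 - 3 v$)
$n{\left(99,-101 \right)} - 26180 = \left(-5 - -303\right) - 26180 = \left(-5 + 303\right) - 26180 = 298 - 26180 = -25882$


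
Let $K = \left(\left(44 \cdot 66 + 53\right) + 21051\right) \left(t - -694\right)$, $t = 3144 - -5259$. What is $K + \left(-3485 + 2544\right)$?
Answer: $218399835$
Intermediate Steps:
$t = 8403$ ($t = 3144 + 5259 = 8403$)
$K = 218400776$ ($K = \left(\left(44 \cdot 66 + 53\right) + 21051\right) \left(8403 - -694\right) = \left(\left(2904 + 53\right) + 21051\right) \left(8403 + \left(-65 + 759\right)\right) = \left(2957 + 21051\right) \left(8403 + 694\right) = 24008 \cdot 9097 = 218400776$)
$K + \left(-3485 + 2544\right) = 218400776 + \left(-3485 + 2544\right) = 218400776 - 941 = 218399835$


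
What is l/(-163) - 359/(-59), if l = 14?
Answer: 57691/9617 ≈ 5.9989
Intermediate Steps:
l/(-163) - 359/(-59) = 14/(-163) - 359/(-59) = 14*(-1/163) - 359*(-1/59) = -14/163 + 359/59 = 57691/9617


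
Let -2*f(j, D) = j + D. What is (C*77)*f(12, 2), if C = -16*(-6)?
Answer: -51744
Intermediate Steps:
C = 96
f(j, D) = -D/2 - j/2 (f(j, D) = -(j + D)/2 = -(D + j)/2 = -D/2 - j/2)
(C*77)*f(12, 2) = (96*77)*(-½*2 - ½*12) = 7392*(-1 - 6) = 7392*(-7) = -51744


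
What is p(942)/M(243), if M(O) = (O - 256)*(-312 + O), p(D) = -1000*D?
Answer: -314000/299 ≈ -1050.2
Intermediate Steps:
M(O) = (-312 + O)*(-256 + O) (M(O) = (-256 + O)*(-312 + O) = (-312 + O)*(-256 + O))
p(942)/M(243) = (-1000*942)/(79872 + 243² - 568*243) = -942000/(79872 + 59049 - 138024) = -942000/897 = -942000*1/897 = -314000/299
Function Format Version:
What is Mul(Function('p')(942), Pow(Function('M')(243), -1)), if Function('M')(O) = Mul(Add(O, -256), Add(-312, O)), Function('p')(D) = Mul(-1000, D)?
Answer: Rational(-314000, 299) ≈ -1050.2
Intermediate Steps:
Function('M')(O) = Mul(Add(-312, O), Add(-256, O)) (Function('M')(O) = Mul(Add(-256, O), Add(-312, O)) = Mul(Add(-312, O), Add(-256, O)))
Mul(Function('p')(942), Pow(Function('M')(243), -1)) = Mul(Mul(-1000, 942), Pow(Add(79872, Pow(243, 2), Mul(-568, 243)), -1)) = Mul(-942000, Pow(Add(79872, 59049, -138024), -1)) = Mul(-942000, Pow(897, -1)) = Mul(-942000, Rational(1, 897)) = Rational(-314000, 299)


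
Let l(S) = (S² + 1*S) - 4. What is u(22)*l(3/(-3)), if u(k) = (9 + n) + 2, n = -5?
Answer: -24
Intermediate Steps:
u(k) = 6 (u(k) = (9 - 5) + 2 = 4 + 2 = 6)
l(S) = -4 + S + S² (l(S) = (S² + S) - 4 = (S + S²) - 4 = -4 + S + S²)
u(22)*l(3/(-3)) = 6*(-4 + 3/(-3) + (3/(-3))²) = 6*(-4 + 3*(-⅓) + (3*(-⅓))²) = 6*(-4 - 1 + (-1)²) = 6*(-4 - 1 + 1) = 6*(-4) = -24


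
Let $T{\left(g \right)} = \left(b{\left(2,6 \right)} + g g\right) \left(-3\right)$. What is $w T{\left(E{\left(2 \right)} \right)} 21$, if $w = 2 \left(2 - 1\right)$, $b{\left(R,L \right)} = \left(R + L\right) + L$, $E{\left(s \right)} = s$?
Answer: $-2268$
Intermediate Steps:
$b{\left(R,L \right)} = R + 2 L$ ($b{\left(R,L \right)} = \left(L + R\right) + L = R + 2 L$)
$w = 2$ ($w = 2 \cdot 1 = 2$)
$T{\left(g \right)} = -42 - 3 g^{2}$ ($T{\left(g \right)} = \left(\left(2 + 2 \cdot 6\right) + g g\right) \left(-3\right) = \left(\left(2 + 12\right) + g^{2}\right) \left(-3\right) = \left(14 + g^{2}\right) \left(-3\right) = -42 - 3 g^{2}$)
$w T{\left(E{\left(2 \right)} \right)} 21 = 2 \left(-42 - 3 \cdot 2^{2}\right) 21 = 2 \left(-42 - 12\right) 21 = 2 \left(-54\right) 21 = \left(-108\right) 21 = -2268$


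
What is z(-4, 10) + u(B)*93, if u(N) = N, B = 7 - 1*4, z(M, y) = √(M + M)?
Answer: 279 + 2*I*√2 ≈ 279.0 + 2.8284*I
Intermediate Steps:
z(M, y) = √2*√M (z(M, y) = √(2*M) = √2*√M)
B = 3 (B = 7 - 4 = 3)
z(-4, 10) + u(B)*93 = √2*√(-4) + 3*93 = √2*(2*I) + 279 = 2*I*√2 + 279 = 279 + 2*I*√2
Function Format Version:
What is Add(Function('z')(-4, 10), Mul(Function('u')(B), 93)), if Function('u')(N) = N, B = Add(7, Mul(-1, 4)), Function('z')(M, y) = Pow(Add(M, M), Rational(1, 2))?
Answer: Add(279, Mul(2, I, Pow(2, Rational(1, 2)))) ≈ Add(279.00, Mul(2.8284, I))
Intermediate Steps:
Function('z')(M, y) = Mul(Pow(2, Rational(1, 2)), Pow(M, Rational(1, 2))) (Function('z')(M, y) = Pow(Mul(2, M), Rational(1, 2)) = Mul(Pow(2, Rational(1, 2)), Pow(M, Rational(1, 2))))
B = 3 (B = Add(7, -4) = 3)
Add(Function('z')(-4, 10), Mul(Function('u')(B), 93)) = Add(Mul(Pow(2, Rational(1, 2)), Pow(-4, Rational(1, 2))), Mul(3, 93)) = Add(Mul(Pow(2, Rational(1, 2)), Mul(2, I)), 279) = Add(Mul(2, I, Pow(2, Rational(1, 2))), 279) = Add(279, Mul(2, I, Pow(2, Rational(1, 2))))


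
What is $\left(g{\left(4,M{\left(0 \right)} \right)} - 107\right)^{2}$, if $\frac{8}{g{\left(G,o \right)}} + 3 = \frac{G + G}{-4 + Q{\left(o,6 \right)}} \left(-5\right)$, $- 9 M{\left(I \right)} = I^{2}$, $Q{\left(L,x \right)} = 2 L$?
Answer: $\frac{549081}{49} \approx 11206.0$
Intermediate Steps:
$M{\left(I \right)} = - \frac{I^{2}}{9}$
$g{\left(G,o \right)} = \frac{8}{-3 - \frac{10 G}{-4 + 2 o}}$ ($g{\left(G,o \right)} = \frac{8}{-3 + \frac{G + G}{-4 + 2 o} \left(-5\right)} = \frac{8}{-3 + \frac{2 G}{-4 + 2 o} \left(-5\right)} = \frac{8}{-3 - \frac{10 G}{-4 + 2 o}}$)
$\left(g{\left(4,M{\left(0 \right)} \right)} - 107\right)^{2} = \left(\frac{8 \left(2 - - \frac{0^{2}}{9}\right)}{-6 + 3 \left(- \frac{0^{2}}{9}\right) + 5 \cdot 4} - 107\right)^{2} = \left(\frac{8 \left(2 - \left(- \frac{1}{9}\right) 0\right)}{-6 + 3 \left(\left(- \frac{1}{9}\right) 0\right) + 20} - 107\right)^{2} = \left(\frac{8 \left(2 - 0\right)}{-6 + 3 \cdot 0 + 20} - 107\right)^{2} = \left(\frac{8 \left(2 + 0\right)}{-6 + 0 + 20} - 107\right)^{2} = \left(8 \cdot \frac{1}{14} \cdot 2 - 107\right)^{2} = \left(\frac{8}{7} - 107\right)^{2} = \left(- \frac{741}{7}\right)^{2} = \frac{549081}{49}$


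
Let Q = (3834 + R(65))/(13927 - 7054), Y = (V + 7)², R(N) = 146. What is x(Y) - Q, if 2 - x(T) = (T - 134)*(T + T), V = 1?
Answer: 61591846/6873 ≈ 8961.4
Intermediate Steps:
Y = 64 (Y = (1 + 7)² = 8² = 64)
x(T) = 2 - 2*T*(-134 + T) (x(T) = 2 - (T - 134)*(T + T) = 2 - (-134 + T)*2*T = 2 - 2*T*(-134 + T))
Q = 3980/6873 (Q = (3834 + 146)/(13927 - 7054) = 3980/6873 ≈ 0.57908)
x(Y) - Q = (2 - 2*64² + 268*64) - 1*3980/6873 = (2 - 2*4096 + 17152) - 3980/6873 = (2 - 8192 + 17152) - 3980/6873 = 8962 - 3980/6873 = 61591846/6873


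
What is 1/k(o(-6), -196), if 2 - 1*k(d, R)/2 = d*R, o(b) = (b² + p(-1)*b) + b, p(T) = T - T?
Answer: 1/11764 ≈ 8.5005e-5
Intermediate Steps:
p(T) = 0
o(b) = b + b² (o(b) = (b² + 0*b) + b = (b² + 0) + b = b² + b = b + b²)
k(d, R) = 4 - 2*R*d (k(d, R) = 4 - 2*d*R = 4 - 2*R*d)
1/k(o(-6), -196) = 1/(4 - 2*(-196)*(-6*(1 - 6))) = 1/(4 - 2*(-196)*(-6*(-5))) = 1/(4 - 2*(-196)*30) = 1/(4 + 11760) = 1/11764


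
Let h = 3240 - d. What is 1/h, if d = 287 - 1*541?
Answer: 1/3494 ≈ 0.00028620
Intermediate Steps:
d = -254 (d = 287 - 541 = -254)
h = 3494 (h = 3240 - 1*(-254) = 3240 + 254 = 3494)
1/h = 1/3494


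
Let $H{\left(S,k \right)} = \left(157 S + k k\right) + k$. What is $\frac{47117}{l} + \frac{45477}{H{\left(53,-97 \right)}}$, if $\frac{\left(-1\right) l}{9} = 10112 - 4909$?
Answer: $\frac{118067038}{75063681} \approx 1.5729$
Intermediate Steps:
$l = -46827$ ($l = - 9 \left(10112 - 4909\right) = \left(-9\right) 5203 = -46827$)
$H{\left(S,k \right)} = k + k^{2} + 157 S$ ($H{\left(S,k \right)} = \left(157 S + k^{2}\right) + k = \left(k^{2} + 157 S\right) + k = k + k^{2} + 157 S$)
$\frac{47117}{l} + \frac{45477}{H{\left(53,-97 \right)}} = \frac{47117}{-46827} + \frac{45477}{-97 + \left(-97\right)^{2} + 157 \cdot 53} = 47117 \left(- \frac{1}{46827}\right) + \frac{45477}{-97 + 9409 + 8321} = - \frac{47117}{46827} + \frac{45477}{17633} = \frac{118067038}{75063681}$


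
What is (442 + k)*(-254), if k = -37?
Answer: -102870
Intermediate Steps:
(442 + k)*(-254) = (442 - 37)*(-254) = 405*(-254) = -102870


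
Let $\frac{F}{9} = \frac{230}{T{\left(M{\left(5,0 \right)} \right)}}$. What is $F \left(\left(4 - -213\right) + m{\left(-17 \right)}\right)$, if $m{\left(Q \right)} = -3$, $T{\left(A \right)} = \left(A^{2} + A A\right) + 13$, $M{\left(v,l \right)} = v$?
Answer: $\frac{49220}{7} \approx 7031.4$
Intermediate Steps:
$T{\left(A \right)} = 13 + 2 A^{2}$ ($T{\left(A \right)} = \left(A^{2} + A^{2}\right) + 13 = 2 A^{2} + 13 = 13 + 2 A^{2}$)
$F = \frac{230}{7}$ ($F = 9 \frac{230}{13 + 2 \cdot 5^{2}} = 9 \frac{230}{13 + 2 \cdot 25} = 9 \frac{230}{13 + 50} = 9 \cdot \frac{230}{63} = \frac{230}{7} \approx 32.857$)
$F \left(\left(4 - -213\right) + m{\left(-17 \right)}\right) = \frac{230 \left(\left(4 - -213\right) - 3\right)}{7} = \frac{230 \left(\left(4 + 213\right) - 3\right)}{7} = \frac{230 \left(217 - 3\right)}{7} = \frac{230}{7} \cdot 214 = \frac{49220}{7}$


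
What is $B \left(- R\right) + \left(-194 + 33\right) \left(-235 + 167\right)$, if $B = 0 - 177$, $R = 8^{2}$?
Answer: $22276$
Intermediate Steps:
$R = 64$
$B = -177$ ($B = 0 - 177 = -177$)
$B \left(- R\right) + \left(-194 + 33\right) \left(-235 + 167\right) = - 177 \left(\left(-1\right) 64\right) + \left(-194 + 33\right) \left(-235 + 167\right) = \left(-177\right) \left(-64\right) - -10948 = 11328 + 10948 = 22276$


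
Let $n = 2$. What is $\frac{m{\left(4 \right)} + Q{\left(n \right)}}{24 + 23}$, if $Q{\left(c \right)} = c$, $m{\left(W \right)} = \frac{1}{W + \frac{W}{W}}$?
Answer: $\frac{11}{235} \approx 0.046808$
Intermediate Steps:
$m{\left(W \right)} = \frac{1}{1 + W}$ ($m{\left(W \right)} = \frac{1}{W + 1} = \frac{1}{1 + W}$)
$\frac{m{\left(4 \right)} + Q{\left(n \right)}}{24 + 23} = \frac{\frac{1}{1 + 4} + 2}{24 + 23} = \frac{\frac{1}{5} + 2}{47} = \left(\frac{1}{5} + 2\right) \frac{1}{47} = \frac{11}{5} \cdot \frac{1}{47} = \frac{11}{235}$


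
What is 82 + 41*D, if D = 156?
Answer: 6478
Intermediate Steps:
82 + 41*D = 82 + 41*156 = 82 + 6396 = 6478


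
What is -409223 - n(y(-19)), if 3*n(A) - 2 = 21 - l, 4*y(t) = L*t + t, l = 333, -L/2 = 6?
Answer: -1227359/3 ≈ -4.0912e+5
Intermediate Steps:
L = -12 (L = -2*6 = -12)
y(t) = -11*t/4 (y(t) = (-12*t + t)/4 = (-11*t)/4 = -11*t/4)
n(A) = -310/3 (n(A) = 2/3 + (21 - 1*333)/3 = 2/3 + (21 - 333)/3 = 2/3 + (1/3)*(-312) = 2/3 - 104 = -310/3)
-409223 - n(y(-19)) = -409223 - 1*(-310/3) = -409223 + 310/3 = -1227359/3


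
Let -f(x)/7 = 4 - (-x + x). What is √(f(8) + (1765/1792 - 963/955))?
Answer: 3*I*√35622285965/106960 ≈ 5.2937*I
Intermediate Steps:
f(x) = -28 (f(x) = -7*(4 - (-x + x)) = -7*(4 - 1*0) = -7*(4 + 0) = -7*4 = -28)
√(f(8) + (1765/1792 - 963/955)) = √(-28 + (1765/1792 - 963/955)) = √(-28 - 40121/1711360) = √(-47958201/1711360) = 3*I*√35622285965/106960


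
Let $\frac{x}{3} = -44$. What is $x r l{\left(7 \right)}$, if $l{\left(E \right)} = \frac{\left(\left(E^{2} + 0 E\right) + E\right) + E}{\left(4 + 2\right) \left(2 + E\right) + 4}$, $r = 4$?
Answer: $- \frac{16632}{29} \approx -573.52$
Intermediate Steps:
$x = -132$ ($x = 3 \left(-44\right) = -132$)
$l{\left(E \right)} = \frac{E^{2} + 2 E}{16 + 6 E}$ ($l{\left(E \right)} = \frac{\left(\left(E^{2} + 0\right) + E\right) + E}{6 \left(2 + E\right) + 4} = \frac{\left(E^{2} + E\right) + E}{\left(12 + 6 E\right) + 4} = \frac{\left(E + E^{2}\right) + E}{16 + 6 E} = \frac{E^{2} + 2 E}{16 + 6 E}$)
$x r l{\left(7 \right)} = \left(-132\right) 4 \cdot \frac{1}{2} \cdot 7 \frac{1}{8 + 3 \cdot 7} \left(2 + 7\right) = - 528 \cdot \frac{1}{2} \cdot 7 \frac{1}{8 + 21} \cdot 9 = - 528 \cdot \frac{1}{2} \cdot 7 \cdot \frac{1}{29} \cdot 9 = \left(-528\right) \frac{63}{58} = - \frac{16632}{29}$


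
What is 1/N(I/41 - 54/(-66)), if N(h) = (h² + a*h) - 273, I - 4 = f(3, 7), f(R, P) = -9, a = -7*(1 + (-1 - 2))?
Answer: -203401/53447281 ≈ -0.0038056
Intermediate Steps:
a = 14 (a = -7*(1 - 3) = -7*(-2) = 14)
I = -5 (I = 4 - 9 = -5)
N(h) = -273 + h² + 14*h (N(h) = (h² + 14*h) - 273 = -273 + h² + 14*h)
1/N(I/41 - 54/(-66)) = 1/(-273 + (-5/41 - 54/(-66))² + 14*(-5/41 - 54/(-66))) = 1/(-273 + (-5*1/41 - 54*(-1/66))² + 14*(-5*1/41 - 54*(-1/66))) = 1/(-273 + (-5/41 + 9/11)² + 14*(-5/41 + 9/11)) = 1/(-273 + (314/451)² + 14*(314/451)) = 1/(-273 + 98596/203401 + 4396/451) = 1/(-53447281/203401) = -203401/53447281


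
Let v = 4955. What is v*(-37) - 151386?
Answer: -334721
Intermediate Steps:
v*(-37) - 151386 = 4955*(-37) - 151386 = -183335 - 151386 = -334721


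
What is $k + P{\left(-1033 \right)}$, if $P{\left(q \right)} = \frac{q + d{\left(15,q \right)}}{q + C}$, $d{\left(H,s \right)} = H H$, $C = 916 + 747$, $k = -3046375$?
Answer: $- \frac{959608529}{315} \approx -3.0464 \cdot 10^{6}$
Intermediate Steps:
$C = 1663$
$d{\left(H,s \right)} = H^{2}$
$P{\left(q \right)} = \frac{225 + q}{1663 + q}$ ($P{\left(q \right)} = \frac{q + 15^{2}}{q + 1663} = \frac{q + 225}{1663 + q} = \frac{225 + q}{1663 + q}$)
$k + P{\left(-1033 \right)} = -3046375 + \frac{225 - 1033}{1663 - 1033} = -3046375 + \frac{1}{630} \left(-808\right) = -3046375 - \frac{404}{315} = - \frac{959608529}{315}$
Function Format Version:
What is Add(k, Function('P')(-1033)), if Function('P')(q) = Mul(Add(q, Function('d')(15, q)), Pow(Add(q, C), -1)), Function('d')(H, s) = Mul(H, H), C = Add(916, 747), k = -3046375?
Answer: Rational(-959608529, 315) ≈ -3.0464e+6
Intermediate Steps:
C = 1663
Function('d')(H, s) = Pow(H, 2)
Function('P')(q) = Mul(Pow(Add(1663, q), -1), Add(225, q)) (Function('P')(q) = Mul(Add(q, Pow(15, 2)), Pow(Add(q, 1663), -1)) = Mul(Add(q, 225), Pow(Add(1663, q), -1)) = Mul(Add(225, q), Pow(Add(1663, q), -1)) = Mul(Pow(Add(1663, q), -1), Add(225, q)))
Add(k, Function('P')(-1033)) = Add(-3046375, Mul(Pow(Add(1663, -1033), -1), Add(225, -1033))) = Add(-3046375, Mul(Pow(630, -1), -808)) = Add(-3046375, Mul(Rational(1, 630), -808)) = Add(-3046375, Rational(-404, 315)) = Rational(-959608529, 315)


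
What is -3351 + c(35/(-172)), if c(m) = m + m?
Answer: -288221/86 ≈ -3351.4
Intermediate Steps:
c(m) = 2*m
-3351 + c(35/(-172)) = -3351 + 2*(35/(-172)) = -3351 + 2*(35*(-1/172)) = -3351 + 2*(-35/172) = -3351 - 35/86 = -288221/86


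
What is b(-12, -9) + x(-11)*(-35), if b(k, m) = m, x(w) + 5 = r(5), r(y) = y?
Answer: -9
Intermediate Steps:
x(w) = 0 (x(w) = -5 + 5 = 0)
b(-12, -9) + x(-11)*(-35) = -9 + 0*(-35) = -9 + 0 = -9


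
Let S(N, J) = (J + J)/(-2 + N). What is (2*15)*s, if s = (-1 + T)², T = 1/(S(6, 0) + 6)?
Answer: 125/6 ≈ 20.833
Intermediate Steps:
S(N, J) = 2*J/(-2 + N) (S(N, J) = (2*J)/(-2 + N) = 2*J/(-2 + N))
T = ⅙ (T = 1/(2*0/(-2 + 6) + 6) = 1/(2*0/4 + 6) = 1/(2*0*(¼) + 6) = 1/(0 + 6) = 1/6 = ⅙ ≈ 0.16667)
s = 25/36 (s = (-1 + ⅙)² = (-⅚)² = 25/36 ≈ 0.69444)
(2*15)*s = (2*15)*(25/36) = 30*(25/36) = 125/6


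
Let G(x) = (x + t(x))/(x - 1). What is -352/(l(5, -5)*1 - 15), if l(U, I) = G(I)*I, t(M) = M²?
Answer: -1056/5 ≈ -211.20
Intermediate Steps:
G(x) = (x + x²)/(-1 + x) (G(x) = (x + x²)/(x - 1) = (x + x²)/(-1 + x))
l(U, I) = I²*(1 + I)/(-1 + I) (l(U, I) = (I*(1 + I)/(-1 + I))*I = I²*(1 + I)/(-1 + I))
-352/(l(5, -5)*1 - 15) = -352/(((-5)²*(1 - 5)/(-1 - 5))*1 - 15) = -352/((25*(-4)/(-6))*1 - 15) = -352/((25*(-⅙)*(-4))*1 - 15) = -352/((50/3)*1 - 15) = -352/(50/3 - 15) = -352/5/3 = -352*⅗ = -1056/5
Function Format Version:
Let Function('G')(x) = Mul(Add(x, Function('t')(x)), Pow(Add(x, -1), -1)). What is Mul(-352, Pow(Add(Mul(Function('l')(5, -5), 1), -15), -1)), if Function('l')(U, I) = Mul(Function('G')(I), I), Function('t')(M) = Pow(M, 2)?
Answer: Rational(-1056, 5) ≈ -211.20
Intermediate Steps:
Function('G')(x) = Mul(Pow(Add(-1, x), -1), Add(x, Pow(x, 2))) (Function('G')(x) = Mul(Add(x, Pow(x, 2)), Pow(Add(x, -1), -1)) = Mul(Add(x, Pow(x, 2)), Pow(Add(-1, x), -1)) = Mul(Pow(Add(-1, x), -1), Add(x, Pow(x, 2))))
Function('l')(U, I) = Mul(Pow(I, 2), Pow(Add(-1, I), -1), Add(1, I)) (Function('l')(U, I) = Mul(Mul(I, Pow(Add(-1, I), -1), Add(1, I)), I) = Mul(Pow(I, 2), Pow(Add(-1, I), -1), Add(1, I)))
Mul(-352, Pow(Add(Mul(Function('l')(5, -5), 1), -15), -1)) = Mul(-352, Pow(Add(Mul(Mul(Pow(-5, 2), Pow(Add(-1, -5), -1), Add(1, -5)), 1), -15), -1)) = Mul(-352, Pow(Add(Mul(Mul(25, Pow(-6, -1), -4), 1), -15), -1)) = Mul(-352, Pow(Add(Mul(Mul(25, Rational(-1, 6), -4), 1), -15), -1)) = Mul(-352, Pow(Add(Mul(Rational(50, 3), 1), -15), -1)) = Mul(-352, Pow(Add(Rational(50, 3), -15), -1)) = Mul(-352, Pow(Rational(5, 3), -1)) = Mul(-352, Rational(3, 5)) = Rational(-1056, 5)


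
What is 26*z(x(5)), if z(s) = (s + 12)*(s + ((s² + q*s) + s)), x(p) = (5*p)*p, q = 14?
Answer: 62780250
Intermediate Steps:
x(p) = 5*p²
z(s) = (12 + s)*(s² + 16*s) (z(s) = (s + 12)*(s + ((s² + 14*s) + s)) = (12 + s)*(s + (s² + 15*s)) = (12 + s)*(s² + 16*s))
26*z(x(5)) = 26*((5*5²)*(192 + (5*5²)² + 28*(5*5²))) = 26*((5*25)*(192 + (5*25)² + 28*(5*25))) = 26*(125*(192 + 125² + 28*125)) = 26*(125*(192 + 15625 + 3500)) = 26*(125*19317) = 26*2414625 = 62780250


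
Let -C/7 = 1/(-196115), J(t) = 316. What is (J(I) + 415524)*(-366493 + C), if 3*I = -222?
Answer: -5977681261251584/39223 ≈ -1.5240e+11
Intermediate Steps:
I = -74 (I = (⅓)*(-222) = -74)
C = 7/196115 (C = -7/(-196115) = -7*(-1/196115) = 7/196115 ≈ 3.5693e-5)
(J(I) + 415524)*(-366493 + C) = (316 + 415524)*(-366493 + 7/196115) = 415840*(-71874774688/196115) = -5977681261251584/39223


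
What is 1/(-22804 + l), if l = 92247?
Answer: 1/69443 ≈ 1.4400e-5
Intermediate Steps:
1/(-22804 + l) = 1/(-22804 + 92247) = 1/69443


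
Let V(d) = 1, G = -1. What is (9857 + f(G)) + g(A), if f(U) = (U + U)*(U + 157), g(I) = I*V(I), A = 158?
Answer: 9703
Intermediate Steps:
g(I) = I (g(I) = I*1 = I)
f(U) = 2*U*(157 + U) (f(U) = (2*U)*(157 + U) = 2*U*(157 + U))
(9857 + f(G)) + g(A) = (9857 + 2*(-1)*(157 - 1)) + 158 = (9857 + 2*(-1)*156) + 158 = (9857 - 312) + 158 = 9545 + 158 = 9703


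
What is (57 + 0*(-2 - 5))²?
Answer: 3249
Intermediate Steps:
(57 + 0*(-2 - 5))² = (57 + 0*(-7))² = (57 + 0)² = 57² = 3249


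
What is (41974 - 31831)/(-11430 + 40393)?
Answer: 10143/28963 ≈ 0.35021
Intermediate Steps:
(41974 - 31831)/(-11430 + 40393) = 10143/28963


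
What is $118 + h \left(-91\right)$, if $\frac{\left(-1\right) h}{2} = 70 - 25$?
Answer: $8308$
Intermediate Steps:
$h = -90$ ($h = - 2 \left(70 - 25\right) = \left(-2\right) 45 = -90$)
$118 + h \left(-91\right) = 118 - -8190 = 118 + 8190 = 8308$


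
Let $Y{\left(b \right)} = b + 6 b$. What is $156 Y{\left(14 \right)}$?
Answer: $15288$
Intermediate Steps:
$Y{\left(b \right)} = 7 b$
$156 Y{\left(14 \right)} = 156 \cdot 7 \cdot 14 = 156 \cdot 98 = 15288$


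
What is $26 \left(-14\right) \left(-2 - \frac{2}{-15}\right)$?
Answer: $\frac{10192}{15} \approx 679.47$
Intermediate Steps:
$26 \left(-14\right) \left(-2 - \frac{2}{-15}\right) = - 364 \left(-2 - - \frac{2}{15}\right) = - 364 \left(-2 + \frac{2}{15}\right) = \left(-364\right) \left(- \frac{28}{15}\right) = \frac{10192}{15}$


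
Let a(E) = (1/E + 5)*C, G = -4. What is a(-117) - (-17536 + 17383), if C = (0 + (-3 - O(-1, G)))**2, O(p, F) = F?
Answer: 18485/117 ≈ 157.99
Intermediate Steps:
C = 1 (C = (0 + (-3 - 1*(-4)))**2 = (0 + (-3 + 4))**2 = (0 + 1)**2 = 1**2 = 1)
a(E) = 5 + 1/E (a(E) = (1/E + 5)*1 = (5 + 1/E)*1 = 5 + 1/E)
a(-117) - (-17536 + 17383) = (5 + 1/(-117)) - (-17536 + 17383) = (5 - 1/117) - 1*(-153) = 584/117 + 153 = 18485/117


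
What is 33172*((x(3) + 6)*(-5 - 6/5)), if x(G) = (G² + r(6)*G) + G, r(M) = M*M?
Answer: -129569832/5 ≈ -2.5914e+7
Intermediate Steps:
r(M) = M²
x(G) = G² + 37*G (x(G) = (G² + 6²*G) + G = (G² + 36*G) + G = G² + 37*G)
33172*((x(3) + 6)*(-5 - 6/5)) = 33172*((3*(37 + 3) + 6)*(-5 - 6/5)) = 33172*((3*40 + 6)*(-5 - 6*⅕)) = 33172*((120 + 6)*(-5 - 6/5)) = 33172*(126*(-31/5)) = 33172*(-3906/5) = -129569832/5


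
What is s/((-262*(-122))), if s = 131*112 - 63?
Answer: 14609/31964 ≈ 0.45705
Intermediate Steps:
s = 14609 (s = 14672 - 63 = 14609)
s/((-262*(-122))) = 14609/((-262*(-122))) = 14609/31964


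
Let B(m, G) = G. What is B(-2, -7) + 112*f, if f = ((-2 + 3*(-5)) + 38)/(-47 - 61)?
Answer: -259/9 ≈ -28.778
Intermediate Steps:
f = -7/36 (f = ((-2 - 15) + 38)/(-108) = (-17 + 38)*(-1/108) = 21*(-1/108) = -7/36 ≈ -0.19444)
B(-2, -7) + 112*f = -7 + 112*(-7/36) = -7 - 196/9 = -259/9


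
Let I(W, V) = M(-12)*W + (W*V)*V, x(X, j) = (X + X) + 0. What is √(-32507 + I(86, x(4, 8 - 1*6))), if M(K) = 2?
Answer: I*√26831 ≈ 163.8*I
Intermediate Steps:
x(X, j) = 2*X (x(X, j) = 2*X + 0 = 2*X)
I(W, V) = 2*W + W*V² (I(W, V) = 2*W + (W*V)*V = 2*W + (V*W)*V = 2*W + W*V²)
√(-32507 + I(86, x(4, 8 - 1*6))) = √(-32507 + 86*(2 + (2*4)²)) = √(-32507 + 86*(2 + 8²)) = √(-32507 + 86*(2 + 64)) = √(-32507 + 86*66) = √(-32507 + 5676) = √(-26831) = I*√26831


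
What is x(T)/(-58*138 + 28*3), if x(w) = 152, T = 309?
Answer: -19/990 ≈ -0.019192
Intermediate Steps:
x(T)/(-58*138 + 28*3) = 152/(-58*138 + 28*3) = 152/(-8004 + 84) = 152/(-7920) = 152*(-1/7920) = -19/990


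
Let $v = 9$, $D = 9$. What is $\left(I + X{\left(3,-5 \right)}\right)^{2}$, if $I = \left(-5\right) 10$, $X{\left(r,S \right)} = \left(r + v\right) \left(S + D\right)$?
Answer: $4$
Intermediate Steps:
$X{\left(r,S \right)} = \left(9 + S\right) \left(9 + r\right)$ ($X{\left(r,S \right)} = \left(r + 9\right) \left(S + 9\right) = \left(9 + r\right) \left(9 + S\right) = \left(9 + S\right) \left(9 + r\right)$)
$I = -50$
$\left(I + X{\left(3,-5 \right)}\right)^{2} = \left(-50 + \left(81 + 9 \left(-5\right) + 9 \cdot 3 - 15\right)\right)^{2} = \left(-50 + \left(81 - 45 + 27 - 15\right)\right)^{2} = \left(-50 + 48\right)^{2} = \left(-2\right)^{2} = 4$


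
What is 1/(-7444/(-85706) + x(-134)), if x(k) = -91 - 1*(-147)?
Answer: 42853/2403490 ≈ 0.017829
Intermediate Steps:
x(k) = 56 (x(k) = -91 + 147 = 56)
1/(-7444/(-85706) + x(-134)) = 1/(-7444/(-85706) + 56) = 1/(-7444*(-1/85706) + 56) = 1/(3722/42853 + 56) = 1/(2403490/42853) = 42853/2403490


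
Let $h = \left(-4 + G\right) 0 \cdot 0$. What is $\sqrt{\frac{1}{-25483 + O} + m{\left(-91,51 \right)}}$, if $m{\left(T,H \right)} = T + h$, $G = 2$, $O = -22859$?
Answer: $\frac{i \sqrt{212662404066}}{48342} \approx 9.5394 i$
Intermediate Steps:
$h = 0$ ($h = \left(-4 + 2\right) 0 \cdot 0 = \left(-2\right) 0 = 0$)
$m{\left(T,H \right)} = T$ ($m{\left(T,H \right)} = T + 0 = T$)
$\sqrt{\frac{1}{-25483 + O} + m{\left(-91,51 \right)}} = \sqrt{\frac{1}{-25483 - 22859} - 91} = \sqrt{\frac{1}{-48342} - 91} = \sqrt{- \frac{1}{48342} - 91} = \sqrt{- \frac{4399123}{48342}} = \frac{i \sqrt{212662404066}}{48342}$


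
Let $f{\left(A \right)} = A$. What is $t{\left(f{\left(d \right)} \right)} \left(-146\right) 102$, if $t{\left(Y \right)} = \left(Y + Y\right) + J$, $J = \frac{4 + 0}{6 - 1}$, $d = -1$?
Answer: $\frac{89352}{5} \approx 17870.0$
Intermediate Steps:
$J = \frac{4}{5} \approx 0.8$
$t{\left(Y \right)} = \frac{4}{5} + 2 Y$ ($t{\left(Y \right)} = \left(Y + Y\right) + \frac{4}{5} = 2 Y + \frac{4}{5} = \frac{4}{5} + 2 Y$)
$t{\left(f{\left(d \right)} \right)} \left(-146\right) 102 = \left(\frac{4}{5} + 2 \left(-1\right)\right) \left(-146\right) 102 = \left(\frac{4}{5} - 2\right) \left(-146\right) 102 = \left(- \frac{6}{5}\right) \left(-146\right) 102 = \frac{876}{5} \cdot 102 = \frac{89352}{5}$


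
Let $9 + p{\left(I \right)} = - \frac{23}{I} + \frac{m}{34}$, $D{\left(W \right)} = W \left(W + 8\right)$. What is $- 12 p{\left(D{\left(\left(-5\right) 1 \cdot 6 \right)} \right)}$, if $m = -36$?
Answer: $\frac{113251}{935} \approx 121.12$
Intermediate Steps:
$D{\left(W \right)} = W \left(8 + W\right)$
$p{\left(I \right)} = - \frac{171}{17} - \frac{23}{I}$ ($p{\left(I \right)} = -9 - \left(\frac{18}{17} + \frac{23}{I}\right) = - \frac{171}{17} - \frac{23}{I}$)
$- 12 p{\left(D{\left(\left(-5\right) 1 \cdot 6 \right)} \right)} = - 12 \left(- \frac{171}{17} - \frac{23}{\left(-5\right) 1 \cdot 6 \left(8 + \left(-5\right) 1 \cdot 6\right)}\right) = - 12 \left(- \frac{171}{17} - \frac{23}{\left(-5\right) 6 \left(8 - 30\right)}\right) = - 12 \left(- \frac{171}{17} - \frac{23}{\left(-30\right) \left(8 - 30\right)}\right) = - 12 \left(- \frac{171}{17} - \frac{23}{\left(-30\right) \left(-22\right)}\right) = - 12 \left(- \frac{171}{17} - \frac{23}{660}\right) = \left(-12\right) \left(- \frac{113251}{11220}\right) = \frac{113251}{935}$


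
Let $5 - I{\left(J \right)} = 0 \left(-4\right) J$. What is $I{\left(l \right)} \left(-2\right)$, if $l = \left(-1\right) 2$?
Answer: $-10$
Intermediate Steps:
$l = -2$
$I{\left(J \right)} = 5$ ($I{\left(J \right)} = 5 - 0 \left(-4\right) J = 5 - 0 J = 5 - 0 = 5 + 0 = 5$)
$I{\left(l \right)} \left(-2\right) = 5 \left(-2\right) = -10$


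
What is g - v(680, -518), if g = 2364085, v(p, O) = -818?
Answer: 2364903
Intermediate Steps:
g - v(680, -518) = 2364085 - 1*(-818) = 2364085 + 818 = 2364903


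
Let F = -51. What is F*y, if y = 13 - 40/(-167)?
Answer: -112761/167 ≈ -675.22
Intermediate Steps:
y = 2211/167 (y = 13 - 40*(-1/167) = 13 + 40/167 = 2211/167 ≈ 13.240)
F*y = -51*2211/167 = -112761/167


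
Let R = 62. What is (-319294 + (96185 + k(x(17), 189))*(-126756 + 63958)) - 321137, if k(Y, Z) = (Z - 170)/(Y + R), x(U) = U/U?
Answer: -380575755005/63 ≈ -6.0409e+9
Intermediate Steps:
x(U) = 1
k(Y, Z) = (-170 + Z)/(62 + Y) (k(Y, Z) = (Z - 170)/(Y + 62) = (-170 + Z)/(62 + Y))
(-319294 + (96185 + k(x(17), 189))*(-126756 + 63958)) - 321137 = (-319294 + (96185 + (-170 + 189)/(62 + 1))*(-126756 + 63958)) - 321137 = (-319294 + (96185 + 19/63)*(-62798)) - 321137 = (-319294 + (6059674/63)*(-62798)) - 321137 = (-319294 - 380535407852/63) - 321137 = -380555523374/63 - 321137 = -380575755005/63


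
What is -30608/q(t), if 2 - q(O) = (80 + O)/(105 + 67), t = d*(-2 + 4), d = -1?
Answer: -2632288/133 ≈ -19792.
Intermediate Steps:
t = -2 (t = -(-2 + 4) = -1*2 = -2)
q(O) = 66/43 - O/172 (q(O) = 2 - (80 + O)/(105 + 67) = 2 - (80 + O)/172 = 2 - (20/43 + O/172) = 2 + (-20/43 - O/172) = 66/43 - O/172)
-30608/q(t) = -30608/(66/43 - 1/172*(-2)) = -30608/(66/43 + 1/86) = -30608/133/86 = -30608*86/133 = -2632288/133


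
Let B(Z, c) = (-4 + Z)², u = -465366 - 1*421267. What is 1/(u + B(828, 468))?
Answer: -1/207657 ≈ -4.8156e-6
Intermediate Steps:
u = -886633 (u = -465366 - 421267 = -886633)
1/(u + B(828, 468)) = 1/(-886633 + (-4 + 828)²) = 1/(-886633 + 824²) = 1/(-886633 + 678976) = 1/(-207657) = -1/207657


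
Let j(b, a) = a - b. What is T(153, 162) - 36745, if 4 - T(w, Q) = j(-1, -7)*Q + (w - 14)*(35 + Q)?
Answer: -63152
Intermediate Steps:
T(w, Q) = 4 + 6*Q - (-14 + w)*(35 + Q) (T(w, Q) = 4 - ((-7 - 1*(-1))*Q + (w - 14)*(35 + Q)) = 4 - ((-7 + 1)*Q + (-14 + w)*(35 + Q)) = 4 - (-6*Q + (-14 + w)*(35 + Q)) = 4 + (6*Q - (-14 + w)*(35 + Q)) = 4 + 6*Q - (-14 + w)*(35 + Q))
T(153, 162) - 36745 = (494 - 35*153 + 20*162 - 1*162*153) - 36745 = (494 - 5355 + 3240 - 24786) - 36745 = -26407 - 36745 = -63152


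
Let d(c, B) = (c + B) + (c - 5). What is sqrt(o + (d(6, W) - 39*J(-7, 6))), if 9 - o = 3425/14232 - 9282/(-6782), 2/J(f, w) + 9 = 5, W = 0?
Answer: sqrt(19733689178374242)/24130356 ≈ 5.8216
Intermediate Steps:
J(f, w) = -1/2 (J(f, w) = 2/(-9 + 5) = 2/(-4) = 2*(-1/4) = -1/2)
o = 356681521/48260712 (o = 9 - (3425/14232 - 9282/(-6782)) = 9 - (3425*(1/14232) - 9282*(-1/6782)) = 9 - (3425/14232 + 4641/3391) = 9 - 1*77664887/48260712 = 9 - 77664887/48260712 = 356681521/48260712 ≈ 7.3907)
d(c, B) = -5 + B + 2*c (d(c, B) = (B + c) + (-5 + c) = -5 + B + 2*c)
sqrt(o + (d(6, W) - 39*J(-7, 6))) = sqrt(356681521/48260712 + ((-5 + 0 + 2*6) - 39*(-1/2))) = sqrt(356681521/48260712 + ((-5 + 0 + 12) + 39/2)) = sqrt(356681521/48260712 + (7 + 39/2)) = sqrt(356681521/48260712 + 53/2) = sqrt(1635590389/48260712) = sqrt(19733689178374242)/24130356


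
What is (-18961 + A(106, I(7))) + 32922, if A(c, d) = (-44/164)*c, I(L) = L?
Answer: 571235/41 ≈ 13933.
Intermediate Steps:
A(c, d) = -11*c/41 (A(c, d) = (-44*1/164)*c = -11*c/41)
(-18961 + A(106, I(7))) + 32922 = (-18961 - 11/41*106) + 32922 = (-18961 - 1166/41) + 32922 = -778567/41 + 32922 = 571235/41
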